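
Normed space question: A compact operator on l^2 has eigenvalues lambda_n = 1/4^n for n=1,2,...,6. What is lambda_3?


The eigenvalue formula gives lambda_3 = 1/4^3
= 1/64
= 0.0156

0.0156


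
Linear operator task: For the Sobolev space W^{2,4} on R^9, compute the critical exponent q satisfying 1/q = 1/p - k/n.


Using the Sobolev embedding formula: 1/q = 1/p - k/n
1/q = 1/4 - 2/9 = 1/36
q = 1/(1/36) = 36

36.0000


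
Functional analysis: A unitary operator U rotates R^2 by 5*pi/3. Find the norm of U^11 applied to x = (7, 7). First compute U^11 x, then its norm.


U is a rotation by theta = 5*pi/3
U^11 = rotation by 11*theta = 55*pi/3 = 1*pi/3 (mod 2*pi)
cos(1*pi/3) = 0.5000, sin(1*pi/3) = 0.8660
U^11 x = (0.5000 * 7 - 0.8660 * 7, 0.8660 * 7 + 0.5000 * 7)
= (-2.5622, 9.5622)
||U^11 x|| = sqrt((-2.5622)^2 + 9.5622^2) = sqrt(98.0000) = 9.8995

9.8995


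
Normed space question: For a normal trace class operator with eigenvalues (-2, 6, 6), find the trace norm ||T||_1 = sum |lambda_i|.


For a normal operator, singular values equal |eigenvalues|.
Trace norm = sum |lambda_i| = 2 + 6 + 6
= 14

14


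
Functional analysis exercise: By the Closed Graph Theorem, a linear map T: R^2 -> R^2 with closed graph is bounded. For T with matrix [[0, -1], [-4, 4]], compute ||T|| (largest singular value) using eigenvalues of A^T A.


A^T A = [[16, -16], [-16, 17]]
trace(A^T A) = 33, det(A^T A) = 16
discriminant = 33^2 - 4*16 = 1025
Largest eigenvalue of A^T A = (trace + sqrt(disc))/2 = 32.5078
||T|| = sqrt(32.5078) = 5.7016

5.7016


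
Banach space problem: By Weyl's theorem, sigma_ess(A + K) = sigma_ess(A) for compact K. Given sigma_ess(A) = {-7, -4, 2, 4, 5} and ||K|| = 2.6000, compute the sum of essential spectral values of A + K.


By Weyl's theorem, the essential spectrum is invariant under compact perturbations.
sigma_ess(A + K) = sigma_ess(A) = {-7, -4, 2, 4, 5}
Sum = -7 + -4 + 2 + 4 + 5 = 0

0


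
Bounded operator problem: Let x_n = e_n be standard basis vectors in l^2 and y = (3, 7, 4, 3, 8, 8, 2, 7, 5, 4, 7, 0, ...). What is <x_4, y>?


x_4 = e_4 is the standard basis vector with 1 in position 4.
<x_4, y> = y_4 = 3
As n -> infinity, <x_n, y> -> 0, confirming weak convergence of (x_n) to 0.

3


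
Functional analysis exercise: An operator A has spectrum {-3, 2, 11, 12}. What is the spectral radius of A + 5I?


Spectrum of A + 5I = {2, 7, 16, 17}
Spectral radius = max |lambda| over the shifted spectrum
= max(2, 7, 16, 17) = 17

17


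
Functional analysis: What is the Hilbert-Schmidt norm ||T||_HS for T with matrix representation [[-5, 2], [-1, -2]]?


The Hilbert-Schmidt norm is sqrt(sum of squares of all entries).
Sum of squares = (-5)^2 + 2^2 + (-1)^2 + (-2)^2
= 25 + 4 + 1 + 4 = 34
||T||_HS = sqrt(34) = 5.8310

5.8310


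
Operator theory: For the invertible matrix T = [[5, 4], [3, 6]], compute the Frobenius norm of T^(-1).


det(T) = 5*6 - 4*3 = 18
T^(-1) = (1/18) * [[6, -4], [-3, 5]] = [[0.3333, -0.2222], [-0.1667, 0.2778]]
||T^(-1)||_F^2 = 0.3333^2 + (-0.2222)^2 + (-0.1667)^2 + 0.2778^2 = 0.2654
||T^(-1)||_F = sqrt(0.2654) = 0.5152

0.5152


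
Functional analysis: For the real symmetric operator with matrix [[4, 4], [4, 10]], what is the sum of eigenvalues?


For a self-adjoint (symmetric) matrix, the eigenvalues are real.
The sum of eigenvalues equals the trace of the matrix.
trace = 4 + 10 = 14

14


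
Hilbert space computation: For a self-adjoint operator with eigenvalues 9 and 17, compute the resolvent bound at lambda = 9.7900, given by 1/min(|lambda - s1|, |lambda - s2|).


dist(9.7900, {9, 17}) = min(|9.7900 - 9|, |9.7900 - 17|)
= min(0.7900, 7.2100) = 0.7900
Resolvent bound = 1/0.7900 = 1.2658

1.2658


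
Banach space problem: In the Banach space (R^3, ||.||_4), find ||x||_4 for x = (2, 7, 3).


The l^4 norm = (sum |x_i|^4)^(1/4)
Sum of 4th powers = 16 + 2401 + 81 = 2498
||x||_4 = (2498)^(1/4) = 7.0697

7.0697


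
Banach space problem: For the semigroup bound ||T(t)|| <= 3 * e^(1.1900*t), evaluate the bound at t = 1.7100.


||T(1.7100)|| <= 3 * exp(1.1900 * 1.7100)
= 3 * exp(2.0349)
= 3 * 7.6515
= 22.9545

22.9545


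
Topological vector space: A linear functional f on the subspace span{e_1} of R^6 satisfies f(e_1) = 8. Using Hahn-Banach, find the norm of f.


The norm of f is given by ||f|| = sup_{||x||=1} |f(x)|.
On span{e_1}, ||e_1|| = 1, so ||f|| = |f(e_1)| / ||e_1||
= |8| / 1 = 8.0000

8.0000


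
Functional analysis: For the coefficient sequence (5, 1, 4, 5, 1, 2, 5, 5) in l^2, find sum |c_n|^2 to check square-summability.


sum |c_n|^2 = 5^2 + 1^2 + 4^2 + 5^2 + 1^2 + 2^2 + 5^2 + 5^2
= 25 + 1 + 16 + 25 + 1 + 4 + 25 + 25
= 122

122


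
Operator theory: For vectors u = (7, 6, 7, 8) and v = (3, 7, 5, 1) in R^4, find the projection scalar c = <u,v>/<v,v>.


Computing <u,v> = 7*3 + 6*7 + 7*5 + 8*1 = 106
Computing <v,v> = 3^2 + 7^2 + 5^2 + 1^2 = 84
Projection coefficient = 106/84 = 1.2619

1.2619


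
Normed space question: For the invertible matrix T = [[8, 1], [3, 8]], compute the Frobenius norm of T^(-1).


det(T) = 8*8 - 1*3 = 61
T^(-1) = (1/61) * [[8, -1], [-3, 8]] = [[0.1311, -0.0164], [-0.0492, 0.1311]]
||T^(-1)||_F^2 = 0.1311^2 + (-0.0164)^2 + (-0.0492)^2 + 0.1311^2 = 0.0371
||T^(-1)||_F = sqrt(0.0371) = 0.1926

0.1926


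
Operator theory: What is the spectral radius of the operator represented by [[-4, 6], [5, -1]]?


For a 2x2 matrix, eigenvalues satisfy lambda^2 - (trace)*lambda + det = 0
trace = -4 + -1 = -5
det = -4*-1 - 6*5 = -26
discriminant = (-5)^2 - 4*(-26) = 129
spectral radius = max |eigenvalue| = 8.1789

8.1789


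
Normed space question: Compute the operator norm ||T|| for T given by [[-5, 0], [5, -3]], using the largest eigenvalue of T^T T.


A^T A = [[50, -15], [-15, 9]]
trace(A^T A) = 59, det(A^T A) = 225
discriminant = 59^2 - 4*225 = 2581
Largest eigenvalue of A^T A = (trace + sqrt(disc))/2 = 54.9018
||T|| = sqrt(54.9018) = 7.4096

7.4096


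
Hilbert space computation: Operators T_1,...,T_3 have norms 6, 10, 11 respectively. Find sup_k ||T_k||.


By the Uniform Boundedness Principle, the supremum of norms is finite.
sup_k ||T_k|| = max(6, 10, 11) = 11

11


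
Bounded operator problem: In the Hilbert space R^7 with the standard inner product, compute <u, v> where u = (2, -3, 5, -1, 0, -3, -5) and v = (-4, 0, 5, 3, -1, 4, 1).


Computing the standard inner product <u, v> = sum u_i * v_i
= 2*-4 + -3*0 + 5*5 + -1*3 + 0*-1 + -3*4 + -5*1
= -8 + 0 + 25 + -3 + 0 + -12 + -5
= -3

-3


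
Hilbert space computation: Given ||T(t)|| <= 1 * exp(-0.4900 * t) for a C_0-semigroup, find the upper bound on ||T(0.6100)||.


||T(0.6100)|| <= 1 * exp(-0.4900 * 0.6100)
= 1 * exp(-0.2989)
= 1 * 0.7416
= 0.7416

0.7416


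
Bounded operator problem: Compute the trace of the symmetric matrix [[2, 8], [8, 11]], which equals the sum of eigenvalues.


For a self-adjoint (symmetric) matrix, the eigenvalues are real.
The sum of eigenvalues equals the trace of the matrix.
trace = 2 + 11 = 13

13


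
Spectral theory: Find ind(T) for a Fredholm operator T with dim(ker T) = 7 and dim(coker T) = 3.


The Fredholm index is defined as ind(T) = dim(ker T) - dim(coker T)
= 7 - 3
= 4

4


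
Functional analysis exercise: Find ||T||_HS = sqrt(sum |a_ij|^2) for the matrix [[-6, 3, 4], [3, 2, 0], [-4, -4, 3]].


The Hilbert-Schmidt norm is sqrt(sum of squares of all entries).
Sum of squares = (-6)^2 + 3^2 + 4^2 + 3^2 + 2^2 + 0^2 + (-4)^2 + (-4)^2 + 3^2
= 36 + 9 + 16 + 9 + 4 + 0 + 16 + 16 + 9 = 115
||T||_HS = sqrt(115) = 10.7238

10.7238


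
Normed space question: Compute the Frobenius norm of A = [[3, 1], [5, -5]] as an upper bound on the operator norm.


||A||_F^2 = sum a_ij^2
= 3^2 + 1^2 + 5^2 + (-5)^2
= 9 + 1 + 25 + 25 = 60
||A||_F = sqrt(60) = 7.7460

7.7460


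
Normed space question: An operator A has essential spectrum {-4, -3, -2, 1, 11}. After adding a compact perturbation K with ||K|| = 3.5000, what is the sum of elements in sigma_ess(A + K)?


By Weyl's theorem, the essential spectrum is invariant under compact perturbations.
sigma_ess(A + K) = sigma_ess(A) = {-4, -3, -2, 1, 11}
Sum = -4 + -3 + -2 + 1 + 11 = 3

3


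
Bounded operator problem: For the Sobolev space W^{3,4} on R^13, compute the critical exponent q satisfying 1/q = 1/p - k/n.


Using the Sobolev embedding formula: 1/q = 1/p - k/n
1/q = 1/4 - 3/13 = 1/52
q = 1/(1/52) = 52

52.0000


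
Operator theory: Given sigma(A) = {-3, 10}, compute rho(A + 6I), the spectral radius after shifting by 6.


Spectrum of A + 6I = {3, 16}
Spectral radius = max |lambda| over the shifted spectrum
= max(3, 16) = 16

16


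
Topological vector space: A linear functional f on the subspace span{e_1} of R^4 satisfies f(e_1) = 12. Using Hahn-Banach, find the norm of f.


The norm of f is given by ||f|| = sup_{||x||=1} |f(x)|.
On span{e_1}, ||e_1|| = 1, so ||f|| = |f(e_1)| / ||e_1||
= |12| / 1 = 12.0000

12.0000


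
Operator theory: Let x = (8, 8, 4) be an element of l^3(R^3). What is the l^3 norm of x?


The l^3 norm = (sum |x_i|^3)^(1/3)
Sum of 3th powers = 512 + 512 + 64 = 1088
||x||_3 = (1088)^(1/3) = 10.2851

10.2851


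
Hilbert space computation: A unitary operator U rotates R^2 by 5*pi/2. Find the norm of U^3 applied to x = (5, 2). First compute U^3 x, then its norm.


U is a rotation by theta = 5*pi/2
U^3 = rotation by 3*theta = 15*pi/2 = 3*pi/2 (mod 2*pi)
cos(3*pi/2) = 0.0000, sin(3*pi/2) = -1.0000
U^3 x = (0.0000 * 5 - -1.0000 * 2, -1.0000 * 5 + 0.0000 * 2)
= (2.0000, -5.0000)
||U^3 x|| = sqrt(2.0000^2 + (-5.0000)^2) = sqrt(29.0000) = 5.3852

5.3852


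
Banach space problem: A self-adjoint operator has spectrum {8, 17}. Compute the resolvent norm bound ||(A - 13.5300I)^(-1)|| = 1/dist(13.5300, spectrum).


dist(13.5300, {8, 17}) = min(|13.5300 - 8|, |13.5300 - 17|)
= min(5.5300, 3.4700) = 3.4700
Resolvent bound = 1/3.4700 = 0.2882

0.2882


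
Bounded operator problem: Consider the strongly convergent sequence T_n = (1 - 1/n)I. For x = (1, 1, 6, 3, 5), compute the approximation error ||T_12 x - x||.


T_12 x - x = (1 - 1/12)x - x = -x/12
||x|| = sqrt(72) = 8.4853
||T_12 x - x|| = ||x||/12 = 8.4853/12 = 0.7071

0.7071


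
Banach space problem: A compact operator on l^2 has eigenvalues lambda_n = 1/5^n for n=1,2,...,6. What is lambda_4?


The eigenvalue formula gives lambda_4 = 1/5^4
= 1/625
= 0.0016

0.0016


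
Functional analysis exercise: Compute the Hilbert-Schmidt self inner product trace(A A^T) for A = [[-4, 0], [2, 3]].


trace(A * A^T) = sum of squares of all entries
= (-4)^2 + 0^2 + 2^2 + 3^2
= 16 + 0 + 4 + 9
= 29

29


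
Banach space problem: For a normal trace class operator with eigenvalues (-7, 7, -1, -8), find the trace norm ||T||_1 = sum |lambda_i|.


For a normal operator, singular values equal |eigenvalues|.
Trace norm = sum |lambda_i| = 7 + 7 + 1 + 8
= 23

23


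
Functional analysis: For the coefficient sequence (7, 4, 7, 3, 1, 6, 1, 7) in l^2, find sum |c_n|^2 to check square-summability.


sum |c_n|^2 = 7^2 + 4^2 + 7^2 + 3^2 + 1^2 + 6^2 + 1^2 + 7^2
= 49 + 16 + 49 + 9 + 1 + 36 + 1 + 49
= 210

210


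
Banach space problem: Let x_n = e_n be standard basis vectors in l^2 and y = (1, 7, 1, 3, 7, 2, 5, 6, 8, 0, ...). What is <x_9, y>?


x_9 = e_9 is the standard basis vector with 1 in position 9.
<x_9, y> = y_9 = 8
As n -> infinity, <x_n, y> -> 0, confirming weak convergence of (x_n) to 0.

8


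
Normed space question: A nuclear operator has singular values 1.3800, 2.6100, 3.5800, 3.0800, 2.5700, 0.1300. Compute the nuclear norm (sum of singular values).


The nuclear norm is the sum of all singular values.
||T||_1 = 1.3800 + 2.6100 + 3.5800 + 3.0800 + 2.5700 + 0.1300
= 13.3500

13.3500


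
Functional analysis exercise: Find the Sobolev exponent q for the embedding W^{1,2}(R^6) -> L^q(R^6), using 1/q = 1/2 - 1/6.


Using the Sobolev embedding formula: 1/q = 1/p - k/n
1/q = 1/2 - 1/6 = 1/3
q = 1/(1/3) = 3

3.0000


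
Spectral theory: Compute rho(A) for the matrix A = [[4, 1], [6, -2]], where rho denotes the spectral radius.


For a 2x2 matrix, eigenvalues satisfy lambda^2 - (trace)*lambda + det = 0
trace = 4 + -2 = 2
det = 4*-2 - 1*6 = -14
discriminant = 2^2 - 4*(-14) = 60
spectral radius = max |eigenvalue| = 4.8730

4.8730


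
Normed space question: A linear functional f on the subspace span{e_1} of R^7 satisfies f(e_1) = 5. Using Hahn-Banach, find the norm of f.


The norm of f is given by ||f|| = sup_{||x||=1} |f(x)|.
On span{e_1}, ||e_1|| = 1, so ||f|| = |f(e_1)| / ||e_1||
= |5| / 1 = 5.0000

5.0000


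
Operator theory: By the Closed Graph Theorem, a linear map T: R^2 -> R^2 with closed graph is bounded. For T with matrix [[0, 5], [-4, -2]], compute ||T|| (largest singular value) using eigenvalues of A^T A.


A^T A = [[16, 8], [8, 29]]
trace(A^T A) = 45, det(A^T A) = 400
discriminant = 45^2 - 4*400 = 425
Largest eigenvalue of A^T A = (trace + sqrt(disc))/2 = 32.8078
||T|| = sqrt(32.8078) = 5.7278

5.7278


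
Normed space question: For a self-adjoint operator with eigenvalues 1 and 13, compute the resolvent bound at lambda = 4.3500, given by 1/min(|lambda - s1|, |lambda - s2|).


dist(4.3500, {1, 13}) = min(|4.3500 - 1|, |4.3500 - 13|)
= min(3.3500, 8.6500) = 3.3500
Resolvent bound = 1/3.3500 = 0.2985

0.2985


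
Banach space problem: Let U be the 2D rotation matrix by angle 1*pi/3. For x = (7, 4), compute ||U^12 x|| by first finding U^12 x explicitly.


U is a rotation by theta = 1*pi/3
U^12 = rotation by 12*theta = 12*pi/3 = 0*pi/3 (mod 2*pi)
cos(0*pi/3) = 1.0000, sin(0*pi/3) = 0.0000
U^12 x = (1.0000 * 7 - 0.0000 * 4, 0.0000 * 7 + 1.0000 * 4)
= (7.0000, 4.0000)
||U^12 x|| = sqrt(7.0000^2 + 4.0000^2) = sqrt(65.0000) = 8.0623

8.0623


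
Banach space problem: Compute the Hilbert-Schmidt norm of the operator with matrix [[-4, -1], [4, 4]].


The Hilbert-Schmidt norm is sqrt(sum of squares of all entries).
Sum of squares = (-4)^2 + (-1)^2 + 4^2 + 4^2
= 16 + 1 + 16 + 16 = 49
||T||_HS = sqrt(49) = 7.0000

7.0000


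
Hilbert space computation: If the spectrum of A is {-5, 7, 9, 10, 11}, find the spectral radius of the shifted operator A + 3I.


Spectrum of A + 3I = {-2, 10, 12, 13, 14}
Spectral radius = max |lambda| over the shifted spectrum
= max(2, 10, 12, 13, 14) = 14

14


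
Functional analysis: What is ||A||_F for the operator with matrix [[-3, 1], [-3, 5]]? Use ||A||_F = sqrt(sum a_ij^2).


||A||_F^2 = sum a_ij^2
= (-3)^2 + 1^2 + (-3)^2 + 5^2
= 9 + 1 + 9 + 25 = 44
||A||_F = sqrt(44) = 6.6332

6.6332


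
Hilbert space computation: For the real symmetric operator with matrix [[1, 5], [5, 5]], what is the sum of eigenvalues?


For a self-adjoint (symmetric) matrix, the eigenvalues are real.
The sum of eigenvalues equals the trace of the matrix.
trace = 1 + 5 = 6

6


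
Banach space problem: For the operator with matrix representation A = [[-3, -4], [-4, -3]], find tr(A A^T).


trace(A * A^T) = sum of squares of all entries
= (-3)^2 + (-4)^2 + (-4)^2 + (-3)^2
= 9 + 16 + 16 + 9
= 50

50


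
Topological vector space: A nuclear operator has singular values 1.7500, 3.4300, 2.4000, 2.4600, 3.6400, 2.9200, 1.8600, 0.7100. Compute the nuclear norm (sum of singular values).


The nuclear norm is the sum of all singular values.
||T||_1 = 1.7500 + 3.4300 + 2.4000 + 2.4600 + 3.6400 + 2.9200 + 1.8600 + 0.7100
= 19.1700

19.1700


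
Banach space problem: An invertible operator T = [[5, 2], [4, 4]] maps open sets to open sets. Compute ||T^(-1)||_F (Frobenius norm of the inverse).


det(T) = 5*4 - 2*4 = 12
T^(-1) = (1/12) * [[4, -2], [-4, 5]] = [[0.3333, -0.1667], [-0.3333, 0.4167]]
||T^(-1)||_F^2 = 0.3333^2 + (-0.1667)^2 + (-0.3333)^2 + 0.4167^2 = 0.4236
||T^(-1)||_F = sqrt(0.4236) = 0.6509

0.6509


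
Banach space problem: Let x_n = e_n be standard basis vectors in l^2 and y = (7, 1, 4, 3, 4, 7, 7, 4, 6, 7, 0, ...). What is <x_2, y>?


x_2 = e_2 is the standard basis vector with 1 in position 2.
<x_2, y> = y_2 = 1
As n -> infinity, <x_n, y> -> 0, confirming weak convergence of (x_n) to 0.

1


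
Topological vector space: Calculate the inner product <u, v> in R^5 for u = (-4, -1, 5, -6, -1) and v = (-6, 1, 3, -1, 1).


Computing the standard inner product <u, v> = sum u_i * v_i
= -4*-6 + -1*1 + 5*3 + -6*-1 + -1*1
= 24 + -1 + 15 + 6 + -1
= 43

43


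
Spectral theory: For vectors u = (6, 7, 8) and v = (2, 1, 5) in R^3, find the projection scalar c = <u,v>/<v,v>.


Computing <u,v> = 6*2 + 7*1 + 8*5 = 59
Computing <v,v> = 2^2 + 1^2 + 5^2 = 30
Projection coefficient = 59/30 = 1.9667

1.9667


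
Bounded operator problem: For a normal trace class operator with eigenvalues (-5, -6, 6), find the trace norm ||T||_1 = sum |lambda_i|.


For a normal operator, singular values equal |eigenvalues|.
Trace norm = sum |lambda_i| = 5 + 6 + 6
= 17

17


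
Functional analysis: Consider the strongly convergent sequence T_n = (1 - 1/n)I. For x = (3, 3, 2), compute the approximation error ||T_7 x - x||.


T_7 x - x = (1 - 1/7)x - x = -x/7
||x|| = sqrt(22) = 4.6904
||T_7 x - x|| = ||x||/7 = 4.6904/7 = 0.6701

0.6701


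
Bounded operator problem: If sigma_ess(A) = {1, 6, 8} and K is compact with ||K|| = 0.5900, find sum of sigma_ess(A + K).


By Weyl's theorem, the essential spectrum is invariant under compact perturbations.
sigma_ess(A + K) = sigma_ess(A) = {1, 6, 8}
Sum = 1 + 6 + 8 = 15

15


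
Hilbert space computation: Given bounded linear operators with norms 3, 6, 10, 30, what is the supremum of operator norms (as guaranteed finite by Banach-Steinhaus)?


By the Uniform Boundedness Principle, the supremum of norms is finite.
sup_k ||T_k|| = max(3, 6, 10, 30) = 30

30


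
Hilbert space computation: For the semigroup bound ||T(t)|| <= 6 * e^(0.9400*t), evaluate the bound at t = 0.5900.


||T(0.5900)|| <= 6 * exp(0.9400 * 0.5900)
= 6 * exp(0.5546)
= 6 * 1.7412
= 10.4475

10.4475


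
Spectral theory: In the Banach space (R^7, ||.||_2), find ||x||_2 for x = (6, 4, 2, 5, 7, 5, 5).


The l^2 norm = (sum |x_i|^2)^(1/2)
Sum of 2th powers = 36 + 16 + 4 + 25 + 49 + 25 + 25 = 180
||x||_2 = (180)^(1/2) = 13.4164

13.4164


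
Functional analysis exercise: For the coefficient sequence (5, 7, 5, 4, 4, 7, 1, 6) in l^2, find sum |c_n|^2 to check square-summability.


sum |c_n|^2 = 5^2 + 7^2 + 5^2 + 4^2 + 4^2 + 7^2 + 1^2 + 6^2
= 25 + 49 + 25 + 16 + 16 + 49 + 1 + 36
= 217

217


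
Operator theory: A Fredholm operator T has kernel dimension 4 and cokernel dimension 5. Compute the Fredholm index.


The Fredholm index is defined as ind(T) = dim(ker T) - dim(coker T)
= 4 - 5
= -1

-1


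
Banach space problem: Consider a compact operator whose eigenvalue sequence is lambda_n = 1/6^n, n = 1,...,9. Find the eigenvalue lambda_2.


The eigenvalue formula gives lambda_2 = 1/6^2
= 1/36
= 0.0278

0.0278


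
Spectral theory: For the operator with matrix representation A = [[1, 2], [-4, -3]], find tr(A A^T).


trace(A * A^T) = sum of squares of all entries
= 1^2 + 2^2 + (-4)^2 + (-3)^2
= 1 + 4 + 16 + 9
= 30

30


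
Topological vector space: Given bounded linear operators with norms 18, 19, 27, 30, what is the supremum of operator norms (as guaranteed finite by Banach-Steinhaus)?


By the Uniform Boundedness Principle, the supremum of norms is finite.
sup_k ||T_k|| = max(18, 19, 27, 30) = 30

30


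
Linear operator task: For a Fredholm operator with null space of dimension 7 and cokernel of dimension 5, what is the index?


The Fredholm index is defined as ind(T) = dim(ker T) - dim(coker T)
= 7 - 5
= 2

2


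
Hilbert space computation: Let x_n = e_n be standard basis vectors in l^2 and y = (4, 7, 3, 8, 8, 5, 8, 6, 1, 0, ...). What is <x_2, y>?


x_2 = e_2 is the standard basis vector with 1 in position 2.
<x_2, y> = y_2 = 7
As n -> infinity, <x_n, y> -> 0, confirming weak convergence of (x_n) to 0.

7


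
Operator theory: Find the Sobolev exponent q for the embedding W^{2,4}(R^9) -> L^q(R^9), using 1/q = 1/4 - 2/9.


Using the Sobolev embedding formula: 1/q = 1/p - k/n
1/q = 1/4 - 2/9 = 1/36
q = 1/(1/36) = 36

36.0000


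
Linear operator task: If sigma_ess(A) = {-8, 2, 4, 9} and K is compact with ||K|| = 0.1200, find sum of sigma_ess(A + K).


By Weyl's theorem, the essential spectrum is invariant under compact perturbations.
sigma_ess(A + K) = sigma_ess(A) = {-8, 2, 4, 9}
Sum = -8 + 2 + 4 + 9 = 7

7


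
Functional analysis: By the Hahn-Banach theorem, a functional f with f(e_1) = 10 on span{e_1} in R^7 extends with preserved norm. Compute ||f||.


The norm of f is given by ||f|| = sup_{||x||=1} |f(x)|.
On span{e_1}, ||e_1|| = 1, so ||f|| = |f(e_1)| / ||e_1||
= |10| / 1 = 10.0000

10.0000


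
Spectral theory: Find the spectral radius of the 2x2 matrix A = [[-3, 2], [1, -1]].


For a 2x2 matrix, eigenvalues satisfy lambda^2 - (trace)*lambda + det = 0
trace = -3 + -1 = -4
det = -3*-1 - 2*1 = 1
discriminant = (-4)^2 - 4*(1) = 12
spectral radius = max |eigenvalue| = 3.7321

3.7321


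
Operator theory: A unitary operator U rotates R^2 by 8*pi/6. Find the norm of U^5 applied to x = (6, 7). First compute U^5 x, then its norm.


U is a rotation by theta = 8*pi/6
U^5 = rotation by 5*theta = 40*pi/6 = 4*pi/6 (mod 2*pi)
cos(4*pi/6) = -0.5000, sin(4*pi/6) = 0.8660
U^5 x = (-0.5000 * 6 - 0.8660 * 7, 0.8660 * 6 + -0.5000 * 7)
= (-9.0622, 1.6962)
||U^5 x|| = sqrt((-9.0622)^2 + 1.6962^2) = sqrt(85.0000) = 9.2195

9.2195


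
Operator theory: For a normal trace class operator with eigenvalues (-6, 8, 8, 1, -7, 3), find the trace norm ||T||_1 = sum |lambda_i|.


For a normal operator, singular values equal |eigenvalues|.
Trace norm = sum |lambda_i| = 6 + 8 + 8 + 1 + 7 + 3
= 33

33


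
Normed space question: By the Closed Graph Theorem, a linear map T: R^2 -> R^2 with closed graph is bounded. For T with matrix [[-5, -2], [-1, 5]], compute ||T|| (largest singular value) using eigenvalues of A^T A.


A^T A = [[26, 5], [5, 29]]
trace(A^T A) = 55, det(A^T A) = 729
discriminant = 55^2 - 4*729 = 109
Largest eigenvalue of A^T A = (trace + sqrt(disc))/2 = 32.7202
||T|| = sqrt(32.7202) = 5.7202

5.7202


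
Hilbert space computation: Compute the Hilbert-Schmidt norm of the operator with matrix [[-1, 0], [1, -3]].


The Hilbert-Schmidt norm is sqrt(sum of squares of all entries).
Sum of squares = (-1)^2 + 0^2 + 1^2 + (-3)^2
= 1 + 0 + 1 + 9 = 11
||T||_HS = sqrt(11) = 3.3166

3.3166


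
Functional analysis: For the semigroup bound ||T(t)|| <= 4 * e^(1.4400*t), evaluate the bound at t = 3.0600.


||T(3.0600)|| <= 4 * exp(1.4400 * 3.0600)
= 4 * exp(4.4064)
= 4 * 81.9738
= 327.8953

327.8953


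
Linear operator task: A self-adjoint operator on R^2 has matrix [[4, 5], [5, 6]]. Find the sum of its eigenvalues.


For a self-adjoint (symmetric) matrix, the eigenvalues are real.
The sum of eigenvalues equals the trace of the matrix.
trace = 4 + 6 = 10

10


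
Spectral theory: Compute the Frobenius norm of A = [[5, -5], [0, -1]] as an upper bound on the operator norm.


||A||_F^2 = sum a_ij^2
= 5^2 + (-5)^2 + 0^2 + (-1)^2
= 25 + 25 + 0 + 1 = 51
||A||_F = sqrt(51) = 7.1414

7.1414


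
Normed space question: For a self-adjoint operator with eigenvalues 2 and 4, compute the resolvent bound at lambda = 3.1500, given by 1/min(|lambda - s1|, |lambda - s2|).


dist(3.1500, {2, 4}) = min(|3.1500 - 2|, |3.1500 - 4|)
= min(1.1500, 0.8500) = 0.8500
Resolvent bound = 1/0.8500 = 1.1765

1.1765


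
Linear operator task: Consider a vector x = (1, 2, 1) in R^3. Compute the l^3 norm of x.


The l^3 norm = (sum |x_i|^3)^(1/3)
Sum of 3th powers = 1 + 8 + 1 = 10
||x||_3 = (10)^(1/3) = 2.1544

2.1544


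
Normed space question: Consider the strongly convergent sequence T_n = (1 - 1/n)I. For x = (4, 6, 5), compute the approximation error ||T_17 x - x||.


T_17 x - x = (1 - 1/17)x - x = -x/17
||x|| = sqrt(77) = 8.7750
||T_17 x - x|| = ||x||/17 = 8.7750/17 = 0.5162

0.5162


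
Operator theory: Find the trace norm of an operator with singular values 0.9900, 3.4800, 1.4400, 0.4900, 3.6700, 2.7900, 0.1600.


The nuclear norm is the sum of all singular values.
||T||_1 = 0.9900 + 3.4800 + 1.4400 + 0.4900 + 3.6700 + 2.7900 + 0.1600
= 13.0200

13.0200


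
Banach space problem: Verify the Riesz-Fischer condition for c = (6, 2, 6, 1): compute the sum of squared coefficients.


sum |c_n|^2 = 6^2 + 2^2 + 6^2 + 1^2
= 36 + 4 + 36 + 1
= 77

77


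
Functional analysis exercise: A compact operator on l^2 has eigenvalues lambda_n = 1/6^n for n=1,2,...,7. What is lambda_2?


The eigenvalue formula gives lambda_2 = 1/6^2
= 1/36
= 0.0278

0.0278


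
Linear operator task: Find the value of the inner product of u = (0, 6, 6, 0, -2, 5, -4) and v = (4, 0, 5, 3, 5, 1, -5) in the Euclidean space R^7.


Computing the standard inner product <u, v> = sum u_i * v_i
= 0*4 + 6*0 + 6*5 + 0*3 + -2*5 + 5*1 + -4*-5
= 0 + 0 + 30 + 0 + -10 + 5 + 20
= 45

45


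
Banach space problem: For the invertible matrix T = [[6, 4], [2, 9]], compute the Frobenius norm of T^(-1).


det(T) = 6*9 - 4*2 = 46
T^(-1) = (1/46) * [[9, -4], [-2, 6]] = [[0.1957, -0.0870], [-0.0435, 0.1304]]
||T^(-1)||_F^2 = 0.1957^2 + (-0.0870)^2 + (-0.0435)^2 + 0.1304^2 = 0.0647
||T^(-1)||_F = sqrt(0.0647) = 0.2544

0.2544


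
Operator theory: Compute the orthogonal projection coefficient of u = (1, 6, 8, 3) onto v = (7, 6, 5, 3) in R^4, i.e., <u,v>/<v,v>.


Computing <u,v> = 1*7 + 6*6 + 8*5 + 3*3 = 92
Computing <v,v> = 7^2 + 6^2 + 5^2 + 3^2 = 119
Projection coefficient = 92/119 = 0.7731

0.7731


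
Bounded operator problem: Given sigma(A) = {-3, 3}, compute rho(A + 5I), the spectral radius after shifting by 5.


Spectrum of A + 5I = {2, 8}
Spectral radius = max |lambda| over the shifted spectrum
= max(2, 8) = 8

8


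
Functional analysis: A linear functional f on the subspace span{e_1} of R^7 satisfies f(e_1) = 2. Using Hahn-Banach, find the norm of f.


The norm of f is given by ||f|| = sup_{||x||=1} |f(x)|.
On span{e_1}, ||e_1|| = 1, so ||f|| = |f(e_1)| / ||e_1||
= |2| / 1 = 2.0000

2.0000


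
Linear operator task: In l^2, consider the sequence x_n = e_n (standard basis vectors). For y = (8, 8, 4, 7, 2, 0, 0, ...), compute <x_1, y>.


x_1 = e_1 is the standard basis vector with 1 in position 1.
<x_1, y> = y_1 = 8
As n -> infinity, <x_n, y> -> 0, confirming weak convergence of (x_n) to 0.

8


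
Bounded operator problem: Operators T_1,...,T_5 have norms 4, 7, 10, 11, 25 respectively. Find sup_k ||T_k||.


By the Uniform Boundedness Principle, the supremum of norms is finite.
sup_k ||T_k|| = max(4, 7, 10, 11, 25) = 25

25


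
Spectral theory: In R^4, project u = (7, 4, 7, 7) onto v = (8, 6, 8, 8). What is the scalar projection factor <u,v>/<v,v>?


Computing <u,v> = 7*8 + 4*6 + 7*8 + 7*8 = 192
Computing <v,v> = 8^2 + 6^2 + 8^2 + 8^2 = 228
Projection coefficient = 192/228 = 0.8421

0.8421


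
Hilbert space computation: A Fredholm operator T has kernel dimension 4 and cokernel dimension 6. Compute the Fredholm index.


The Fredholm index is defined as ind(T) = dim(ker T) - dim(coker T)
= 4 - 6
= -2

-2


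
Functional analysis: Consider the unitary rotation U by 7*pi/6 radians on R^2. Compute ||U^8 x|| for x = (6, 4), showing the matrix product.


U is a rotation by theta = 7*pi/6
U^8 = rotation by 8*theta = 56*pi/6 = 8*pi/6 (mod 2*pi)
cos(8*pi/6) = -0.5000, sin(8*pi/6) = -0.8660
U^8 x = (-0.5000 * 6 - -0.8660 * 4, -0.8660 * 6 + -0.5000 * 4)
= (0.4641, -7.1962)
||U^8 x|| = sqrt(0.4641^2 + (-7.1962)^2) = sqrt(52.0000) = 7.2111

7.2111


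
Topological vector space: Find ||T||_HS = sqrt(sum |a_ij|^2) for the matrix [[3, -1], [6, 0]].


The Hilbert-Schmidt norm is sqrt(sum of squares of all entries).
Sum of squares = 3^2 + (-1)^2 + 6^2 + 0^2
= 9 + 1 + 36 + 0 = 46
||T||_HS = sqrt(46) = 6.7823

6.7823


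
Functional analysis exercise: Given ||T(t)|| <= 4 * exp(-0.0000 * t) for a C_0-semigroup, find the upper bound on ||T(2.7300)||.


||T(2.7300)|| <= 4 * exp(-0.0000 * 2.7300)
= 4 * exp(-0.0000)
= 4 * 1.0000
= 4.0000

4.0000


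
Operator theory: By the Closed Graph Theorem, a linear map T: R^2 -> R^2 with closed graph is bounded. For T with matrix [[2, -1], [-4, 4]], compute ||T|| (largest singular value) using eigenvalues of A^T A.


A^T A = [[20, -18], [-18, 17]]
trace(A^T A) = 37, det(A^T A) = 16
discriminant = 37^2 - 4*16 = 1305
Largest eigenvalue of A^T A = (trace + sqrt(disc))/2 = 36.5624
||T|| = sqrt(36.5624) = 6.0467

6.0467


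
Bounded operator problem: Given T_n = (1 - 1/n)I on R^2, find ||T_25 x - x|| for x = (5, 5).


T_25 x - x = (1 - 1/25)x - x = -x/25
||x|| = sqrt(50) = 7.0711
||T_25 x - x|| = ||x||/25 = 7.0711/25 = 0.2828

0.2828


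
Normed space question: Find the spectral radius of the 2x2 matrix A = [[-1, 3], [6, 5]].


For a 2x2 matrix, eigenvalues satisfy lambda^2 - (trace)*lambda + det = 0
trace = -1 + 5 = 4
det = -1*5 - 3*6 = -23
discriminant = 4^2 - 4*(-23) = 108
spectral radius = max |eigenvalue| = 7.1962

7.1962


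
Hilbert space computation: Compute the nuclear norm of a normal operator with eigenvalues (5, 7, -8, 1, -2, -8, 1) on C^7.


For a normal operator, singular values equal |eigenvalues|.
Trace norm = sum |lambda_i| = 5 + 7 + 8 + 1 + 2 + 8 + 1
= 32

32


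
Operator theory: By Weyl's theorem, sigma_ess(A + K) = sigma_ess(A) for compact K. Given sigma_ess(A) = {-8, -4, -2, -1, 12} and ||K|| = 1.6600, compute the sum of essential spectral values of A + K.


By Weyl's theorem, the essential spectrum is invariant under compact perturbations.
sigma_ess(A + K) = sigma_ess(A) = {-8, -4, -2, -1, 12}
Sum = -8 + -4 + -2 + -1 + 12 = -3

-3


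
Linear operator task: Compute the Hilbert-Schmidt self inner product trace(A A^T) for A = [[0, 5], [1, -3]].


trace(A * A^T) = sum of squares of all entries
= 0^2 + 5^2 + 1^2 + (-3)^2
= 0 + 25 + 1 + 9
= 35

35


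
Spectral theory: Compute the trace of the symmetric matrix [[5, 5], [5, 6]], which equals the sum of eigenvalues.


For a self-adjoint (symmetric) matrix, the eigenvalues are real.
The sum of eigenvalues equals the trace of the matrix.
trace = 5 + 6 = 11

11


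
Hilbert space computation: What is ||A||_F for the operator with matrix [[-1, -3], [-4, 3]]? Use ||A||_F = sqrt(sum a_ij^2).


||A||_F^2 = sum a_ij^2
= (-1)^2 + (-3)^2 + (-4)^2 + 3^2
= 1 + 9 + 16 + 9 = 35
||A||_F = sqrt(35) = 5.9161

5.9161


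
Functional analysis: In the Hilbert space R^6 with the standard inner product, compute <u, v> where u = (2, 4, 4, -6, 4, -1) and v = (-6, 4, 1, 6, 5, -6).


Computing the standard inner product <u, v> = sum u_i * v_i
= 2*-6 + 4*4 + 4*1 + -6*6 + 4*5 + -1*-6
= -12 + 16 + 4 + -36 + 20 + 6
= -2

-2


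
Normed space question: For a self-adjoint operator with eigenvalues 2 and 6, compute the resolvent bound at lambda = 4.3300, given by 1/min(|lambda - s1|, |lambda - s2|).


dist(4.3300, {2, 6}) = min(|4.3300 - 2|, |4.3300 - 6|)
= min(2.3300, 1.6700) = 1.6700
Resolvent bound = 1/1.6700 = 0.5988

0.5988


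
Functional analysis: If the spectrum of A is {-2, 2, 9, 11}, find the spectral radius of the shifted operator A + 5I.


Spectrum of A + 5I = {3, 7, 14, 16}
Spectral radius = max |lambda| over the shifted spectrum
= max(3, 7, 14, 16) = 16

16


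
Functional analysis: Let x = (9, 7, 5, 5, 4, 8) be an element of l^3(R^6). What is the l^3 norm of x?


The l^3 norm = (sum |x_i|^3)^(1/3)
Sum of 3th powers = 729 + 343 + 125 + 125 + 64 + 512 = 1898
||x||_3 = (1898)^(1/3) = 12.3813

12.3813


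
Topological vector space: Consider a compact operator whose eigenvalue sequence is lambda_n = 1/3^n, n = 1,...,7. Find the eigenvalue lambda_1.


The eigenvalue formula gives lambda_1 = 1/3^1
= 1/3
= 0.3333

0.3333


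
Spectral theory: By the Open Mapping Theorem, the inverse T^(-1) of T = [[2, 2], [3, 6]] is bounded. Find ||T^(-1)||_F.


det(T) = 2*6 - 2*3 = 6
T^(-1) = (1/6) * [[6, -2], [-3, 2]] = [[1.0000, -0.3333], [-0.5000, 0.3333]]
||T^(-1)||_F^2 = 1.0000^2 + (-0.3333)^2 + (-0.5000)^2 + 0.3333^2 = 1.4722
||T^(-1)||_F = sqrt(1.4722) = 1.2134

1.2134


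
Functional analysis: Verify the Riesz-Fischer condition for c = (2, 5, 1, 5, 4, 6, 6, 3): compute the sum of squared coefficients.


sum |c_n|^2 = 2^2 + 5^2 + 1^2 + 5^2 + 4^2 + 6^2 + 6^2 + 3^2
= 4 + 25 + 1 + 25 + 16 + 36 + 36 + 9
= 152

152


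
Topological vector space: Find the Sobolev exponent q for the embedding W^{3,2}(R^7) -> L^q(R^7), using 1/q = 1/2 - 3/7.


Using the Sobolev embedding formula: 1/q = 1/p - k/n
1/q = 1/2 - 3/7 = 1/14
q = 1/(1/14) = 14

14.0000


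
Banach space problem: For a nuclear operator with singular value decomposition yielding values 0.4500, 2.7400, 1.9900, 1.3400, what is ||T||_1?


The nuclear norm is the sum of all singular values.
||T||_1 = 0.4500 + 2.7400 + 1.9900 + 1.3400
= 6.5200

6.5200


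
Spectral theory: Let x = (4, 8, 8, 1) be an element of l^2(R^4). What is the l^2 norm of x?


The l^2 norm = (sum |x_i|^2)^(1/2)
Sum of 2th powers = 16 + 64 + 64 + 1 = 145
||x||_2 = (145)^(1/2) = 12.0416

12.0416


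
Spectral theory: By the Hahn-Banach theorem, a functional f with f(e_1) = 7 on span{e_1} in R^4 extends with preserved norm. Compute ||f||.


The norm of f is given by ||f|| = sup_{||x||=1} |f(x)|.
On span{e_1}, ||e_1|| = 1, so ||f|| = |f(e_1)| / ||e_1||
= |7| / 1 = 7.0000

7.0000


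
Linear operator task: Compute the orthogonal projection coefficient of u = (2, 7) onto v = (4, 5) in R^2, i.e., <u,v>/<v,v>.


Computing <u,v> = 2*4 + 7*5 = 43
Computing <v,v> = 4^2 + 5^2 = 41
Projection coefficient = 43/41 = 1.0488

1.0488


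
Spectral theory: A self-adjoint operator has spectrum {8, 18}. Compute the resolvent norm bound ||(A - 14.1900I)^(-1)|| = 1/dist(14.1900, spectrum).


dist(14.1900, {8, 18}) = min(|14.1900 - 8|, |14.1900 - 18|)
= min(6.1900, 3.8100) = 3.8100
Resolvent bound = 1/3.8100 = 0.2625

0.2625


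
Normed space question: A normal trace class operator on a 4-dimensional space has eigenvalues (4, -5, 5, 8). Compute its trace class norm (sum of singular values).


For a normal operator, singular values equal |eigenvalues|.
Trace norm = sum |lambda_i| = 4 + 5 + 5 + 8
= 22

22


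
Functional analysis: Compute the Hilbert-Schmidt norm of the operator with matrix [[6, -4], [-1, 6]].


The Hilbert-Schmidt norm is sqrt(sum of squares of all entries).
Sum of squares = 6^2 + (-4)^2 + (-1)^2 + 6^2
= 36 + 16 + 1 + 36 = 89
||T||_HS = sqrt(89) = 9.4340

9.4340


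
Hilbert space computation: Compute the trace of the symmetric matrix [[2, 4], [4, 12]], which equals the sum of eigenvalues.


For a self-adjoint (symmetric) matrix, the eigenvalues are real.
The sum of eigenvalues equals the trace of the matrix.
trace = 2 + 12 = 14

14


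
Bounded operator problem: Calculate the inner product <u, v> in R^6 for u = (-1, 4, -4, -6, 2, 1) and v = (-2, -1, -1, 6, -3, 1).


Computing the standard inner product <u, v> = sum u_i * v_i
= -1*-2 + 4*-1 + -4*-1 + -6*6 + 2*-3 + 1*1
= 2 + -4 + 4 + -36 + -6 + 1
= -39

-39


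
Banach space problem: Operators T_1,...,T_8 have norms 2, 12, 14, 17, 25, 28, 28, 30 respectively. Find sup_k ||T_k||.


By the Uniform Boundedness Principle, the supremum of norms is finite.
sup_k ||T_k|| = max(2, 12, 14, 17, 25, 28, 28, 30) = 30

30


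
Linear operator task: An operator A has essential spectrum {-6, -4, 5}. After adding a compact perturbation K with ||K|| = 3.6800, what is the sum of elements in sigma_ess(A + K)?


By Weyl's theorem, the essential spectrum is invariant under compact perturbations.
sigma_ess(A + K) = sigma_ess(A) = {-6, -4, 5}
Sum = -6 + -4 + 5 = -5

-5


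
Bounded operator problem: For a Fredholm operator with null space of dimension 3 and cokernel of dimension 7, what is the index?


The Fredholm index is defined as ind(T) = dim(ker T) - dim(coker T)
= 3 - 7
= -4

-4


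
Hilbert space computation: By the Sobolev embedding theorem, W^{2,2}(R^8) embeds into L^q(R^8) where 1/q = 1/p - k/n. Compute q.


Using the Sobolev embedding formula: 1/q = 1/p - k/n
1/q = 1/2 - 2/8 = 1/4
q = 1/(1/4) = 4

4.0000


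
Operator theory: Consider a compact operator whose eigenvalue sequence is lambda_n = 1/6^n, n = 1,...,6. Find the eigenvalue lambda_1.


The eigenvalue formula gives lambda_1 = 1/6^1
= 1/6
= 0.1667

0.1667


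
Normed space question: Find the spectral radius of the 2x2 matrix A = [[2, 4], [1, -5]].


For a 2x2 matrix, eigenvalues satisfy lambda^2 - (trace)*lambda + det = 0
trace = 2 + -5 = -3
det = 2*-5 - 4*1 = -14
discriminant = (-3)^2 - 4*(-14) = 65
spectral radius = max |eigenvalue| = 5.5311

5.5311


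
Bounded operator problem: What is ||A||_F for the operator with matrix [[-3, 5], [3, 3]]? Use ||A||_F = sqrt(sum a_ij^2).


||A||_F^2 = sum a_ij^2
= (-3)^2 + 5^2 + 3^2 + 3^2
= 9 + 25 + 9 + 9 = 52
||A||_F = sqrt(52) = 7.2111

7.2111


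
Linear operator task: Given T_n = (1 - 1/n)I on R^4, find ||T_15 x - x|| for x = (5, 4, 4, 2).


T_15 x - x = (1 - 1/15)x - x = -x/15
||x|| = sqrt(61) = 7.8102
||T_15 x - x|| = ||x||/15 = 7.8102/15 = 0.5207

0.5207


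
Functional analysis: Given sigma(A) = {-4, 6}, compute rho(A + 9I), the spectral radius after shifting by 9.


Spectrum of A + 9I = {5, 15}
Spectral radius = max |lambda| over the shifted spectrum
= max(5, 15) = 15

15


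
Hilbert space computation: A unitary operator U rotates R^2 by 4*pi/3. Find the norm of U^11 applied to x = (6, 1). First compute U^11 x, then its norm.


U is a rotation by theta = 4*pi/3
U^11 = rotation by 11*theta = 44*pi/3 = 2*pi/3 (mod 2*pi)
cos(2*pi/3) = -0.5000, sin(2*pi/3) = 0.8660
U^11 x = (-0.5000 * 6 - 0.8660 * 1, 0.8660 * 6 + -0.5000 * 1)
= (-3.8660, 4.6962)
||U^11 x|| = sqrt((-3.8660)^2 + 4.6962^2) = sqrt(37.0000) = 6.0828

6.0828


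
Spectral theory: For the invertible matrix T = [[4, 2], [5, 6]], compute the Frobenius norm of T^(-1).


det(T) = 4*6 - 2*5 = 14
T^(-1) = (1/14) * [[6, -2], [-5, 4]] = [[0.4286, -0.1429], [-0.3571, 0.2857]]
||T^(-1)||_F^2 = 0.4286^2 + (-0.1429)^2 + (-0.3571)^2 + 0.2857^2 = 0.4133
||T^(-1)||_F = sqrt(0.4133) = 0.6429

0.6429


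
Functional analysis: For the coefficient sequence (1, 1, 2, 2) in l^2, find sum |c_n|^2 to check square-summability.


sum |c_n|^2 = 1^2 + 1^2 + 2^2 + 2^2
= 1 + 1 + 4 + 4
= 10

10


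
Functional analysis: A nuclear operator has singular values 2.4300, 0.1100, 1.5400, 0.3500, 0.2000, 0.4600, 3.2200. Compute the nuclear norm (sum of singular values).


The nuclear norm is the sum of all singular values.
||T||_1 = 2.4300 + 0.1100 + 1.5400 + 0.3500 + 0.2000 + 0.4600 + 3.2200
= 8.3100

8.3100


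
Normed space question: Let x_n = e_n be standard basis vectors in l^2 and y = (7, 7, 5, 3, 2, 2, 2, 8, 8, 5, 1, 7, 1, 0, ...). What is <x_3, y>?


x_3 = e_3 is the standard basis vector with 1 in position 3.
<x_3, y> = y_3 = 5
As n -> infinity, <x_n, y> -> 0, confirming weak convergence of (x_n) to 0.

5


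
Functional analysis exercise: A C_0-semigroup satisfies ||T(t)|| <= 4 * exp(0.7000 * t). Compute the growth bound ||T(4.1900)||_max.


||T(4.1900)|| <= 4 * exp(0.7000 * 4.1900)
= 4 * exp(2.9330)
= 4 * 18.7839
= 75.1356

75.1356


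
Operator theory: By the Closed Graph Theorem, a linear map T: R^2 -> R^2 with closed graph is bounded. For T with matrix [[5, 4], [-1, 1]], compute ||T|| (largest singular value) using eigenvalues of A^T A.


A^T A = [[26, 19], [19, 17]]
trace(A^T A) = 43, det(A^T A) = 81
discriminant = 43^2 - 4*81 = 1525
Largest eigenvalue of A^T A = (trace + sqrt(disc))/2 = 41.0256
||T|| = sqrt(41.0256) = 6.4051

6.4051


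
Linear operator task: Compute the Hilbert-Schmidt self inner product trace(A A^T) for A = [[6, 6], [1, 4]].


trace(A * A^T) = sum of squares of all entries
= 6^2 + 6^2 + 1^2 + 4^2
= 36 + 36 + 1 + 16
= 89

89
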